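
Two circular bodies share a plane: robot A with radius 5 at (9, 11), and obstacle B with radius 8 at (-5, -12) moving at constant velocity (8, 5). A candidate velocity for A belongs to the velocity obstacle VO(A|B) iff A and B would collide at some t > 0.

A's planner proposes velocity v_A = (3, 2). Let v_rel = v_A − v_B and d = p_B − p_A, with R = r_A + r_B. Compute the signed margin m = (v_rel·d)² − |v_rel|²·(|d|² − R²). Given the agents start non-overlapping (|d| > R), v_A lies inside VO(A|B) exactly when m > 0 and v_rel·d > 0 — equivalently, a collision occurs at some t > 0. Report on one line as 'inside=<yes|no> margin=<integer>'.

d = (-14, -23),  |d|² = 725;  R = 5+8 = 13,  c = 725−13² = 556
v_rel = (-5, -3),  |v_rel|² = 34;  v_rel·d = (-5)·(-14) + (-3)·(-23) = 139
34·t² − 278·t + 556 = 0  ⇒  m = 139² − 34·556 = 417
m = 417 > 0,  v_rel·d = 139 > 0  ⇒  inside

inside=yes margin=417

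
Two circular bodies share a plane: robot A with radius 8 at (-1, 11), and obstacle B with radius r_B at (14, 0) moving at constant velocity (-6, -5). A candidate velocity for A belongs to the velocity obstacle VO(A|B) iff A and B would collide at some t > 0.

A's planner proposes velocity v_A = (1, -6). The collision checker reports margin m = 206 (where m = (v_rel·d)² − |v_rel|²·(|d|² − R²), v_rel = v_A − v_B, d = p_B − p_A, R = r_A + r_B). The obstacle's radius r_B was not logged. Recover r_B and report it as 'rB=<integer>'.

m = 206
d = (15, -11);  v_rel = (7, -1),  |v_rel|² = 50
v_rel×d = (7)·(-11) − (-1)·(15) = -62
since m = R²·50 − (-62)²:  R² = (3844 + 206) / 50 = 81
R = √81 = 9  ⇒  r_B = 9 − 8 = 1

rB=1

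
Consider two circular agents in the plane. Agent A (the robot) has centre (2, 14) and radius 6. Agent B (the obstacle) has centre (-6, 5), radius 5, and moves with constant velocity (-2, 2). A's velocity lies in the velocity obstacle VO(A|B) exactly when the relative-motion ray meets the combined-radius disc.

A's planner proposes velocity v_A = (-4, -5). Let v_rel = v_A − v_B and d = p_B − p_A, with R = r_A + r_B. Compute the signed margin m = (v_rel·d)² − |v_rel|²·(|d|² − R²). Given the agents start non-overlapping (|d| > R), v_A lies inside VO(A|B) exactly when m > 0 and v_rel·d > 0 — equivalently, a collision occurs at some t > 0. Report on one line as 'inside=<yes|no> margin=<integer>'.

d = (-8, -9),  |d|² = 145;  R = 6+5 = 11,  c = 145−11² = 24
v_rel = (-2, -7),  |v_rel|² = 53;  v_rel·d = (-2)·(-8) + (-7)·(-9) = 79
53·t² − 158·t + 24 = 0  ⇒  m = 79² − 53·24 = 4969
m = 4969 > 0,  v_rel·d = 79 > 0  ⇒  inside

inside=yes margin=4969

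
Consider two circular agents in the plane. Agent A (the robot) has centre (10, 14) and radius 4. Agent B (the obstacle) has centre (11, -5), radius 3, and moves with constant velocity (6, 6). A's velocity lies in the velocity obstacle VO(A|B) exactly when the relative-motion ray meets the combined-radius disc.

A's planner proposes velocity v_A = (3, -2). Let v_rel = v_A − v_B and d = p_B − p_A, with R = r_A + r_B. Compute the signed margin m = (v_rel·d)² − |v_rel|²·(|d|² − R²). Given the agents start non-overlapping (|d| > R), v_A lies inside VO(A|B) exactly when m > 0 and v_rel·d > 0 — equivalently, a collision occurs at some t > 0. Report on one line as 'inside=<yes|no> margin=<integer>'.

d = (1, -19),  |d|² = 362;  R = 4+3 = 7,  c = 362−7² = 313
v_rel = (-3, -8),  |v_rel|² = 73;  v_rel·d = (-3)·(1) + (-8)·(-19) = 149
73·t² − 298·t + 313 = 0  ⇒  m = 149² − 73·313 = -648
m = -648 < 0,  v_rel·d = 149 > 0  ⇒  outside

inside=no margin=-648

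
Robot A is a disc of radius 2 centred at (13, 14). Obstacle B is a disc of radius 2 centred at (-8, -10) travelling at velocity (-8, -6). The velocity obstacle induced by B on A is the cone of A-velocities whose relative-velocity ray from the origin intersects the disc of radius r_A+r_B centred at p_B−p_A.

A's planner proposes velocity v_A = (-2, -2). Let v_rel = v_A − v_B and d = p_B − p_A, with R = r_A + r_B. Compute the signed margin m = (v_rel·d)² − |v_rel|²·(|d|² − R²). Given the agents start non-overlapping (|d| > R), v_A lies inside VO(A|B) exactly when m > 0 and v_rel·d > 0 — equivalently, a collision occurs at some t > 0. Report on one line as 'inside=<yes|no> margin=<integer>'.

d = (-21, -24),  |d|² = 1017;  R = 2+2 = 4,  c = 1017−4² = 1001
v_rel = (6, 4),  |v_rel|² = 52;  v_rel·d = (6)·(-21) + (4)·(-24) = -222
52·t² + 444·t + 1001 = 0  ⇒  m = (-222)² − 52·1001 = -2768
m = -2768 < 0,  v_rel·d = -222 < 0  ⇒  outside

inside=no margin=-2768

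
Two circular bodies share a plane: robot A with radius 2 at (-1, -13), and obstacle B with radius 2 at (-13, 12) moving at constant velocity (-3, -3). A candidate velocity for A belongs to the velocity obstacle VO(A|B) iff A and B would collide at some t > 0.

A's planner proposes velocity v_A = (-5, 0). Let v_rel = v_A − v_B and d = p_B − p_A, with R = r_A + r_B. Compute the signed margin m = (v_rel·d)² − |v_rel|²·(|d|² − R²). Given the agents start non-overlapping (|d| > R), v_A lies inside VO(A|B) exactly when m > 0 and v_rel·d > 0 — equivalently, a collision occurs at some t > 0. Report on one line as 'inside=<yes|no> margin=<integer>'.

d = (-12, 25),  |d|² = 769;  R = 2+2 = 4,  c = 769−4² = 753
v_rel = (-2, 3),  |v_rel|² = 13;  v_rel·d = (-2)·(-12) + (3)·(25) = 99
13·t² − 198·t + 753 = 0  ⇒  m = 99² − 13·753 = 12
m = 12 > 0,  v_rel·d = 99 > 0  ⇒  inside

inside=yes margin=12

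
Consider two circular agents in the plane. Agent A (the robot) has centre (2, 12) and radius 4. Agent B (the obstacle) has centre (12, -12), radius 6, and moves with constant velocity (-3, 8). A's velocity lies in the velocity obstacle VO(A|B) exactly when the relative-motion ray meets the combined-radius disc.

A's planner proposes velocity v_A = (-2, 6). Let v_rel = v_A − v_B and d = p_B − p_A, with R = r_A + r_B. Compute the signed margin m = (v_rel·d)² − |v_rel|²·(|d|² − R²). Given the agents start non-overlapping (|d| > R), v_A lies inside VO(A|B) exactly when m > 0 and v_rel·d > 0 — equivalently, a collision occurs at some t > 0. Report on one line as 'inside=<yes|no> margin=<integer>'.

d = (10, -24),  |d|² = 676;  R = 4+6 = 10,  c = 676−10² = 576
v_rel = (1, -2),  |v_rel|² = 5;  v_rel·d = (1)·(10) + (-2)·(-24) = 58
5·t² − 116·t + 576 = 0  ⇒  m = 58² − 5·576 = 484
m = 484 > 0,  v_rel·d = 58 > 0  ⇒  inside

inside=yes margin=484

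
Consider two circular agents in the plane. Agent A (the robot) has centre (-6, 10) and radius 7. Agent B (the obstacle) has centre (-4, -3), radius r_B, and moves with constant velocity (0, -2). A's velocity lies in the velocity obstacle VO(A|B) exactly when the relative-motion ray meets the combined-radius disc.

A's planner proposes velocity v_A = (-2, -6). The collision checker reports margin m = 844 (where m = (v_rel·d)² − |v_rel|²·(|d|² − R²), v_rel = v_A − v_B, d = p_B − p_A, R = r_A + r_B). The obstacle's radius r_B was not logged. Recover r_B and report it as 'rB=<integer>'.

m = 844
d = (2, -13);  v_rel = (-2, -4),  |v_rel|² = 20
v_rel×d = (-2)·(-13) − (-4)·(2) = 34
since m = R²·20 − 34²:  R² = (1156 + 844) / 20 = 100
R = √100 = 10  ⇒  r_B = 10 − 7 = 3

rB=3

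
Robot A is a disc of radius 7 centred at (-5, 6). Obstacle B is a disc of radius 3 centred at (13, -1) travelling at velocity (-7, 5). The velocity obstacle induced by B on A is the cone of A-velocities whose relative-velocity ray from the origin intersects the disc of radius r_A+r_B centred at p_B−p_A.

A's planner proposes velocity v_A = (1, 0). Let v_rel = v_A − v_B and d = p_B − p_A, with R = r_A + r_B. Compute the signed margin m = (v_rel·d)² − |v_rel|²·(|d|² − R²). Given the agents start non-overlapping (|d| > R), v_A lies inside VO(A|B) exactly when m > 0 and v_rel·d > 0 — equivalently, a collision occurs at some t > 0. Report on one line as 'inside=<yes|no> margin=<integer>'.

d = (18, -7),  |d|² = 373;  R = 7+3 = 10,  c = 373−10² = 273
v_rel = (8, -5),  |v_rel|² = 89;  v_rel·d = (8)·(18) + (-5)·(-7) = 179
89·t² − 358·t + 273 = 0  ⇒  m = 179² − 89·273 = 7744
m = 7744 > 0,  v_rel·d = 179 > 0  ⇒  inside

inside=yes margin=7744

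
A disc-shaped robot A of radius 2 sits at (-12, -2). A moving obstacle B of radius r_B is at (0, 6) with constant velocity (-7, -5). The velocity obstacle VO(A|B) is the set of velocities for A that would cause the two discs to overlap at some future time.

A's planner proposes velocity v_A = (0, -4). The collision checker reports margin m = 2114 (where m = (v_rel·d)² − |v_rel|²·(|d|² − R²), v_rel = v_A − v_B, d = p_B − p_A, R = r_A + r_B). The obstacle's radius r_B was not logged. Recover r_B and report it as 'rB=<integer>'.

m = 2114
d = (12, 8);  v_rel = (7, 1),  |v_rel|² = 50
v_rel×d = (7)·(8) − (1)·(12) = 44
since m = R²·50 − 44²:  R² = (1936 + 2114) / 50 = 81
R = √81 = 9  ⇒  r_B = 9 − 2 = 7

rB=7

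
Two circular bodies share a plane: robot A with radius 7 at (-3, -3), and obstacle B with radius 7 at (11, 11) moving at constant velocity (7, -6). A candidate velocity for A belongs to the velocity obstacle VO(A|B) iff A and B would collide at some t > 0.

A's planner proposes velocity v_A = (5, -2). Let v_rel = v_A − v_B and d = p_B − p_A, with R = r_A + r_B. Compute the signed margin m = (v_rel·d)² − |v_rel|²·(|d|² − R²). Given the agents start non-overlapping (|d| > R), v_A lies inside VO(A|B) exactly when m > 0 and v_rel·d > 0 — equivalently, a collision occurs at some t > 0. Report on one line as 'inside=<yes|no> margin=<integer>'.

d = (14, 14),  |d|² = 392;  R = 7+7 = 14,  c = 392−14² = 196
v_rel = (-2, 4),  |v_rel|² = 20;  v_rel·d = (-2)·(14) + (4)·(14) = 28
20·t² − 56·t + 196 = 0  ⇒  m = 28² − 20·196 = -3136
m = -3136 < 0,  v_rel·d = 28 > 0  ⇒  outside

inside=no margin=-3136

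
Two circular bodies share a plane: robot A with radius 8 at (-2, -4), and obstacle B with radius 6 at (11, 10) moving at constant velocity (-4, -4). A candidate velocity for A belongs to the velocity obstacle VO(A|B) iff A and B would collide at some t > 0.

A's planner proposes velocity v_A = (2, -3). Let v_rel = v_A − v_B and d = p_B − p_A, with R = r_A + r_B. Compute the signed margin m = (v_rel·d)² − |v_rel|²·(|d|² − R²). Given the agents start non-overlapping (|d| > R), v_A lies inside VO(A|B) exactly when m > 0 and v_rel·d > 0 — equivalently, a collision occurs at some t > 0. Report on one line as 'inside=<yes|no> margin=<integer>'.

d = (13, 14),  |d|² = 365;  R = 8+6 = 14,  c = 365−14² = 169
v_rel = (6, 1),  |v_rel|² = 37;  v_rel·d = (6)·(13) + (1)·(14) = 92
37·t² − 184·t + 169 = 0  ⇒  m = 92² − 37·169 = 2211
m = 2211 > 0,  v_rel·d = 92 > 0  ⇒  inside

inside=yes margin=2211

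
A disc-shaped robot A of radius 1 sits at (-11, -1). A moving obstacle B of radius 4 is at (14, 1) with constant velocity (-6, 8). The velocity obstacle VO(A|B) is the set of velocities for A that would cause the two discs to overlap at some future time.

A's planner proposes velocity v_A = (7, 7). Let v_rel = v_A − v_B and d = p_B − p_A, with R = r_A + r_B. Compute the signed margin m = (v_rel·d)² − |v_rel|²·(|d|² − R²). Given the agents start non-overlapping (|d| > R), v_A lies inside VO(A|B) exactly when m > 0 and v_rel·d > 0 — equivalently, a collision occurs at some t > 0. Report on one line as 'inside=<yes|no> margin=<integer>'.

d = (25, 2),  |d|² = 629;  R = 1+4 = 5,  c = 629−5² = 604
v_rel = (13, -1),  |v_rel|² = 170;  v_rel·d = (13)·(25) + (-1)·(2) = 323
170·t² − 646·t + 604 = 0  ⇒  m = 323² − 170·604 = 1649
m = 1649 > 0,  v_rel·d = 323 > 0  ⇒  inside

inside=yes margin=1649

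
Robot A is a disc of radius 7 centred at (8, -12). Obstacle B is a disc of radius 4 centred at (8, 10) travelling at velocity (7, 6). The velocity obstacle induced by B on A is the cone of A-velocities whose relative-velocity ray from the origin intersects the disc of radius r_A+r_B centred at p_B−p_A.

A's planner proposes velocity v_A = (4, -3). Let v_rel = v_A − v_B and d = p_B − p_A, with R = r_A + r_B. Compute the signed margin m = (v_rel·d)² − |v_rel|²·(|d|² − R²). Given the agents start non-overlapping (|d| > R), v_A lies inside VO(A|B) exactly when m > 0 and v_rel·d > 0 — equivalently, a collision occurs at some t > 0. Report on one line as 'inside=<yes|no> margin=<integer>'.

d = (0, 22),  |d|² = 484;  R = 7+4 = 11,  c = 484−11² = 363
v_rel = (-3, -9),  |v_rel|² = 90;  v_rel·d = (-3)·(0) + (-9)·(22) = -198
90·t² + 396·t + 363 = 0  ⇒  m = (-198)² − 90·363 = 6534
m = 6534 > 0,  v_rel·d = -198 < 0  ⇒  outside

inside=no margin=6534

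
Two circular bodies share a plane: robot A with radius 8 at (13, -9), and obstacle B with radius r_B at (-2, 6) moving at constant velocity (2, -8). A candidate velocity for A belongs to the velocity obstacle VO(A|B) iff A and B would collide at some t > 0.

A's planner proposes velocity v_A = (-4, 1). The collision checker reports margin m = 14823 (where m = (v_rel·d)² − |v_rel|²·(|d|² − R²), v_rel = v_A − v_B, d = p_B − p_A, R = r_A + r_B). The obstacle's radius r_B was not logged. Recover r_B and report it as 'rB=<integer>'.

m = 14823
d = (-15, 15);  v_rel = (-6, 9),  |v_rel|² = 117
v_rel×d = (-6)·(15) − (9)·(-15) = 45
since m = R²·117 − 45²:  R² = (2025 + 14823) / 117 = 144
R = √144 = 12  ⇒  r_B = 12 − 8 = 4

rB=4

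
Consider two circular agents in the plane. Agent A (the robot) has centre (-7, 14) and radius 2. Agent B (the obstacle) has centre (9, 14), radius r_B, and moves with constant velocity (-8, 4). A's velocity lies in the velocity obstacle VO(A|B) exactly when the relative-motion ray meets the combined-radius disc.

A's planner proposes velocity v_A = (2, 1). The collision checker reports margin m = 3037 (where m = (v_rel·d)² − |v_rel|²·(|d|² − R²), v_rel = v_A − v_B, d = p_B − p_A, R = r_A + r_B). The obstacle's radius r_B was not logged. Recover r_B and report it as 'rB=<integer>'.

m = 3037
d = (16, 0);  v_rel = (10, -3),  |v_rel|² = 109
v_rel×d = (10)·(0) − (-3)·(16) = 48
since m = R²·109 − 48²:  R² = (2304 + 3037) / 109 = 49
R = √49 = 7  ⇒  r_B = 7 − 2 = 5

rB=5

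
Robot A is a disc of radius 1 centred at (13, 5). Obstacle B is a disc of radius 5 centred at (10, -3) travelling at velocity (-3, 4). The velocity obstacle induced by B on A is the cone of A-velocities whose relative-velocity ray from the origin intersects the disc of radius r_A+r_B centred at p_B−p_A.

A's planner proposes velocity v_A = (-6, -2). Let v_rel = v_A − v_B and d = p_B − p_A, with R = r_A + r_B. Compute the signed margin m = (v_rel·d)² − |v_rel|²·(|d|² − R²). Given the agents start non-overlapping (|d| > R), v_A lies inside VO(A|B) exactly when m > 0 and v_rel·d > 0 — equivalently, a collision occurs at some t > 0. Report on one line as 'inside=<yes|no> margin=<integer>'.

d = (-3, -8),  |d|² = 73;  R = 1+5 = 6,  c = 73−6² = 37
v_rel = (-3, -6),  |v_rel|² = 45;  v_rel·d = (-3)·(-3) + (-6)·(-8) = 57
45·t² − 114·t + 37 = 0  ⇒  m = 57² − 45·37 = 1584
m = 1584 > 0,  v_rel·d = 57 > 0  ⇒  inside

inside=yes margin=1584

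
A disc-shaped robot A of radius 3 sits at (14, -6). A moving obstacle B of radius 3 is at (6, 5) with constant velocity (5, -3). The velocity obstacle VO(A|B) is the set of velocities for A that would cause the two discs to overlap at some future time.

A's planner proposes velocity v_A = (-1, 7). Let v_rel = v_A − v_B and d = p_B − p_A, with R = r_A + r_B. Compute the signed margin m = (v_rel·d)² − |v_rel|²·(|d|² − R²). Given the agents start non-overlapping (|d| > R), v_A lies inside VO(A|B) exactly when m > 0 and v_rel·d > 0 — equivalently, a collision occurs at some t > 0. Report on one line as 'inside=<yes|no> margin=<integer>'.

d = (-8, 11),  |d|² = 185;  R = 3+3 = 6,  c = 185−6² = 149
v_rel = (-6, 10),  |v_rel|² = 136;  v_rel·d = (-6)·(-8) + (10)·(11) = 158
136·t² − 316·t + 149 = 0  ⇒  m = 158² − 136·149 = 4700
m = 4700 > 0,  v_rel·d = 158 > 0  ⇒  inside

inside=yes margin=4700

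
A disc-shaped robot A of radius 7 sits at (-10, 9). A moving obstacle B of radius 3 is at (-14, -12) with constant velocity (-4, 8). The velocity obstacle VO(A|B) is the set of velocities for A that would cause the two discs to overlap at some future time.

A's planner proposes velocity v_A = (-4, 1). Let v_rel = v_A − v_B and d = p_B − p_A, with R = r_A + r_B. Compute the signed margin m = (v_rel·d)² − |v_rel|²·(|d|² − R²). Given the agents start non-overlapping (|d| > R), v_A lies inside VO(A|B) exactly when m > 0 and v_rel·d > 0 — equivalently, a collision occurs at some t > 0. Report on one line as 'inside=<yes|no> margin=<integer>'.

d = (-4, -21),  |d|² = 457;  R = 7+3 = 10,  c = 457−10² = 357
v_rel = (0, -7),  |v_rel|² = 49;  v_rel·d = (0)·(-4) + (-7)·(-21) = 147
49·t² − 294·t + 357 = 0  ⇒  m = 147² − 49·357 = 4116
m = 4116 > 0,  v_rel·d = 147 > 0  ⇒  inside

inside=yes margin=4116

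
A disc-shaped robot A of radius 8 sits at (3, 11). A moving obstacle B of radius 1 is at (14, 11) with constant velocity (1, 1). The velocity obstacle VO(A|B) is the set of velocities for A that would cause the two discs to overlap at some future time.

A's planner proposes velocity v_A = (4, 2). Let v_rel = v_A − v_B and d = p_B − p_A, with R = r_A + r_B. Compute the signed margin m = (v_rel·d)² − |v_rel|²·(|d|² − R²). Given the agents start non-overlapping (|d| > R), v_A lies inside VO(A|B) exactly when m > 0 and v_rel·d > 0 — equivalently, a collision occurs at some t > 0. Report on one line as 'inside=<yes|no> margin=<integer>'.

d = (11, 0),  |d|² = 121;  R = 8+1 = 9,  c = 121−9² = 40
v_rel = (3, 1),  |v_rel|² = 10;  v_rel·d = (3)·(11) + (1)·(0) = 33
10·t² − 66·t + 40 = 0  ⇒  m = 33² − 10·40 = 689
m = 689 > 0,  v_rel·d = 33 > 0  ⇒  inside

inside=yes margin=689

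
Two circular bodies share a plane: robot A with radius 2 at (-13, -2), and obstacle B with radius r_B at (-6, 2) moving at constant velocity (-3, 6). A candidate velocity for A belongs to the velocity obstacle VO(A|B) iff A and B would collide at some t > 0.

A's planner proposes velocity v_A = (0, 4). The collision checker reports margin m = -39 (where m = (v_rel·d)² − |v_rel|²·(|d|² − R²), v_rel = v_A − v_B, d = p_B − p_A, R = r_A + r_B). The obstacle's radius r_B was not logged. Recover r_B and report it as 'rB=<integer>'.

m = -39
d = (7, 4);  v_rel = (3, -2),  |v_rel|² = 13
v_rel×d = (3)·(4) − (-2)·(7) = 26
since m = R²·13 − 26²:  R² = (676 + -39) / 13 = 49
R = √49 = 7  ⇒  r_B = 7 − 2 = 5

rB=5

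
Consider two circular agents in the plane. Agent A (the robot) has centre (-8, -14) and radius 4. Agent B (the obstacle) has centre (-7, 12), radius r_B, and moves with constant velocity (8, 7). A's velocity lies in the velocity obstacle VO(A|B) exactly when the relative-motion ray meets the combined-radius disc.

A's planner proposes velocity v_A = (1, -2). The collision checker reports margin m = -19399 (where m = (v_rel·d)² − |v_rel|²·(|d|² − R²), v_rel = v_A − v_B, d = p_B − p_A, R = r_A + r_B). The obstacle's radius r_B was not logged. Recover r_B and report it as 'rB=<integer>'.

m = -19399
d = (1, 26);  v_rel = (-7, -9),  |v_rel|² = 130
v_rel×d = (-7)·(26) − (-9)·(1) = -173
since m = R²·130 − (-173)²:  R² = (29929 + -19399) / 130 = 81
R = √81 = 9  ⇒  r_B = 9 − 4 = 5

rB=5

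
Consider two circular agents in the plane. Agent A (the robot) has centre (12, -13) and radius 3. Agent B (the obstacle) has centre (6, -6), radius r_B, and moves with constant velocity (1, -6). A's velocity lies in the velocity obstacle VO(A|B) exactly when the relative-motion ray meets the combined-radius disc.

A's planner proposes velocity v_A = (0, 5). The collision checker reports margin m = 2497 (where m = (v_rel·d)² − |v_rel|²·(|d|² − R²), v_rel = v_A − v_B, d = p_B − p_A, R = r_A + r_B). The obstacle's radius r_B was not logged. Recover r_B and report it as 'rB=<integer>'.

m = 2497
d = (-6, 7);  v_rel = (-1, 11),  |v_rel|² = 122
v_rel×d = (-1)·(7) − (11)·(-6) = 59
since m = R²·122 − 59²:  R² = (3481 + 2497) / 122 = 49
R = √49 = 7  ⇒  r_B = 7 − 3 = 4

rB=4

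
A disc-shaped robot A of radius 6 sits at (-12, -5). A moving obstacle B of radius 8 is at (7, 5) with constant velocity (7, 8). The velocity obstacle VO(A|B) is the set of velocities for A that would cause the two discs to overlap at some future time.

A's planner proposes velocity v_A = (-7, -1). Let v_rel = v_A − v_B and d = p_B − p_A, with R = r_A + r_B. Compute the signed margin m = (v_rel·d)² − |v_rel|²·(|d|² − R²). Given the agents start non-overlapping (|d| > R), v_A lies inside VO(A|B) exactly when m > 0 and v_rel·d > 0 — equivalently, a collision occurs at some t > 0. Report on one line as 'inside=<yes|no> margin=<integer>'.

d = (19, 10),  |d|² = 461;  R = 6+8 = 14,  c = 461−14² = 265
v_rel = (-14, -9),  |v_rel|² = 277;  v_rel·d = (-14)·(19) + (-9)·(10) = -356
277·t² + 712·t + 265 = 0  ⇒  m = (-356)² − 277·265 = 53331
m = 53331 > 0,  v_rel·d = -356 < 0  ⇒  outside

inside=no margin=53331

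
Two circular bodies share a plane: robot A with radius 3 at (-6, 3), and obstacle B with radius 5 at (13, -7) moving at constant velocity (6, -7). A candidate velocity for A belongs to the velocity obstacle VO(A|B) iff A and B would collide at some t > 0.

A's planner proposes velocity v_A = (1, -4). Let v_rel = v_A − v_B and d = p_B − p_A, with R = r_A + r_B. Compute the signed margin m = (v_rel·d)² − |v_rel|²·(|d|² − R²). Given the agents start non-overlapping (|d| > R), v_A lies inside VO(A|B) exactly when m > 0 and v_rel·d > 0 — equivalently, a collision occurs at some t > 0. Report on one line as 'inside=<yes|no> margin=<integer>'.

d = (19, -10),  |d|² = 461;  R = 3+5 = 8,  c = 461−8² = 397
v_rel = (-5, 3),  |v_rel|² = 34;  v_rel·d = (-5)·(19) + (3)·(-10) = -125
34·t² + 250·t + 397 = 0  ⇒  m = (-125)² − 34·397 = 2127
m = 2127 > 0,  v_rel·d = -125 < 0  ⇒  outside

inside=no margin=2127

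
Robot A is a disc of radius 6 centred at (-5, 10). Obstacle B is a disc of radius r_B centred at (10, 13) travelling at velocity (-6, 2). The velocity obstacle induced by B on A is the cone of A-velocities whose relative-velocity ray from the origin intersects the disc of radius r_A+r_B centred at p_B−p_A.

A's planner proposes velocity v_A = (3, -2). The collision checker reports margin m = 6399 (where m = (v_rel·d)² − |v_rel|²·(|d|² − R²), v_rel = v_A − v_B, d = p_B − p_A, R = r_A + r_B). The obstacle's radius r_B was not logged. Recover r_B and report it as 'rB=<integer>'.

m = 6399
d = (15, 3);  v_rel = (9, -4),  |v_rel|² = 97
v_rel×d = (9)·(3) − (-4)·(15) = 87
since m = R²·97 − 87²:  R² = (7569 + 6399) / 97 = 144
R = √144 = 12  ⇒  r_B = 12 − 6 = 6

rB=6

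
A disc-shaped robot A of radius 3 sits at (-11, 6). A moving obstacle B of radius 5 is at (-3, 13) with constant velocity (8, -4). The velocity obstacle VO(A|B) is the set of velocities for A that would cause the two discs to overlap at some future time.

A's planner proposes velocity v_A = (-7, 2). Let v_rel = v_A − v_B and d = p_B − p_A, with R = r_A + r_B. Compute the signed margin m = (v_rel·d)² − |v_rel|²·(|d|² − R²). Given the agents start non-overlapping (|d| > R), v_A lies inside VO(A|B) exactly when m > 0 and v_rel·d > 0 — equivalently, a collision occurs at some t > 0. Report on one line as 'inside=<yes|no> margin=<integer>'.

d = (8, 7),  |d|² = 113;  R = 3+5 = 8,  c = 113−8² = 49
v_rel = (-15, 6),  |v_rel|² = 261;  v_rel·d = (-15)·(8) + (6)·(7) = -78
261·t² + 156·t + 49 = 0  ⇒  m = (-78)² − 261·49 = -6705
m = -6705 < 0,  v_rel·d = -78 < 0  ⇒  outside

inside=no margin=-6705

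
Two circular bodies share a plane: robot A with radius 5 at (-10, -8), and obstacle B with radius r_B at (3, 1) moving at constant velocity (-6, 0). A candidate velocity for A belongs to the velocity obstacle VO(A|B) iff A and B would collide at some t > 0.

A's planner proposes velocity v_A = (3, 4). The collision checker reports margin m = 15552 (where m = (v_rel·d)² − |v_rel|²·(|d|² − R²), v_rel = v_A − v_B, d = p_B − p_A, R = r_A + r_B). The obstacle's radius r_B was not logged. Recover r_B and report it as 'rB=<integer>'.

m = 15552
d = (13, 9);  v_rel = (9, 4),  |v_rel|² = 97
v_rel×d = (9)·(9) − (4)·(13) = 29
since m = R²·97 − 29²:  R² = (841 + 15552) / 97 = 169
R = √169 = 13  ⇒  r_B = 13 − 5 = 8

rB=8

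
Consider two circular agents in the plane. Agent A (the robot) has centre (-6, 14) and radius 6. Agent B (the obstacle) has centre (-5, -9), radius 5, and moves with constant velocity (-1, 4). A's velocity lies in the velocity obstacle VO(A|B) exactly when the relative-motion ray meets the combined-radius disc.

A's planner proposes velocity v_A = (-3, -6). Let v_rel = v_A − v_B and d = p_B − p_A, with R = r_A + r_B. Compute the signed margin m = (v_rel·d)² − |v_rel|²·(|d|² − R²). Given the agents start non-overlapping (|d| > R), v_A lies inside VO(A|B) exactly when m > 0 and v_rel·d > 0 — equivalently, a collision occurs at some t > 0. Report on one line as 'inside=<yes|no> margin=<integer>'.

d = (1, -23),  |d|² = 530;  R = 6+5 = 11,  c = 530−11² = 409
v_rel = (-2, -10),  |v_rel|² = 104;  v_rel·d = (-2)·(1) + (-10)·(-23) = 228
104·t² − 456·t + 409 = 0  ⇒  m = 228² − 104·409 = 9448
m = 9448 > 0,  v_rel·d = 228 > 0  ⇒  inside

inside=yes margin=9448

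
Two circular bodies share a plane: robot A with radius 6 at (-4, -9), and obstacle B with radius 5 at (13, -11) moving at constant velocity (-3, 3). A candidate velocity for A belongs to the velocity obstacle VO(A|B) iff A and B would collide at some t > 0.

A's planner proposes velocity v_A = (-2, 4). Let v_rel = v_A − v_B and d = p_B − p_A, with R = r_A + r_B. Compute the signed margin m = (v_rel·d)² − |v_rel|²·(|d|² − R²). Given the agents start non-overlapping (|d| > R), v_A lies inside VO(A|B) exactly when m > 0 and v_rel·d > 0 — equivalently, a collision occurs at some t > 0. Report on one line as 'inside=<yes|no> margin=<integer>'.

d = (17, -2),  |d|² = 293;  R = 6+5 = 11,  c = 293−11² = 172
v_rel = (1, 1),  |v_rel|² = 2;  v_rel·d = (1)·(17) + (1)·(-2) = 15
2·t² − 30·t + 172 = 0  ⇒  m = 15² − 2·172 = -119
m = -119 < 0,  v_rel·d = 15 > 0  ⇒  outside

inside=no margin=-119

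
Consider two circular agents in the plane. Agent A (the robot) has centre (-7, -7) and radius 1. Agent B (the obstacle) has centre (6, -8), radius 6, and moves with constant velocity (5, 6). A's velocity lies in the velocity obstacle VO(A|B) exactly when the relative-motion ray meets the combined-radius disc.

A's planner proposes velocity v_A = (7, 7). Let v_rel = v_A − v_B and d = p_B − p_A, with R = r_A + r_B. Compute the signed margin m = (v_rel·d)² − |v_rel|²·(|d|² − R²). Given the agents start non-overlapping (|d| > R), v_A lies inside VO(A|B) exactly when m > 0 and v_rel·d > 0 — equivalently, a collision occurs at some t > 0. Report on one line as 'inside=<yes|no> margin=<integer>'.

d = (13, -1),  |d|² = 170;  R = 1+6 = 7,  c = 170−7² = 121
v_rel = (2, 1),  |v_rel|² = 5;  v_rel·d = (2)·(13) + (1)·(-1) = 25
5·t² − 50·t + 121 = 0  ⇒  m = 25² − 5·121 = 20
m = 20 > 0,  v_rel·d = 25 > 0  ⇒  inside

inside=yes margin=20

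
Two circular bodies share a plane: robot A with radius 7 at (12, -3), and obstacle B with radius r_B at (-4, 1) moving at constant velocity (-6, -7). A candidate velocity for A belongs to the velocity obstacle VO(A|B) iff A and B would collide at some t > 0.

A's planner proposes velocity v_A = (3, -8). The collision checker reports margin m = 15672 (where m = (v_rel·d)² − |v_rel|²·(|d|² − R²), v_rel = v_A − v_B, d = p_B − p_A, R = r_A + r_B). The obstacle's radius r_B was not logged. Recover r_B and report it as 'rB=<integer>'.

m = 15672
d = (-16, 4);  v_rel = (9, -1),  |v_rel|² = 82
v_rel×d = (9)·(4) − (-1)·(-16) = 20
since m = R²·82 − 20²:  R² = (400 + 15672) / 82 = 196
R = √196 = 14  ⇒  r_B = 14 − 7 = 7

rB=7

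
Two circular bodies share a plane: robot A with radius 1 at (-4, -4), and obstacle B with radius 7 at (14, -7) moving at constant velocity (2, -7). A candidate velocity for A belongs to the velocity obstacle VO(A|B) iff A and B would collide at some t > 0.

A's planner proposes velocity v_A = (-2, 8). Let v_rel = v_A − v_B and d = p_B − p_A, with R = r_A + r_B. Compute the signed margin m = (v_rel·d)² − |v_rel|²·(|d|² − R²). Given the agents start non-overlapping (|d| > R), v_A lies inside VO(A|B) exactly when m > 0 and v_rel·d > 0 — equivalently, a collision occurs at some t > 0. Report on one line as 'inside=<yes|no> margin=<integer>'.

d = (18, -3),  |d|² = 333;  R = 1+7 = 8,  c = 333−8² = 269
v_rel = (-4, 15),  |v_rel|² = 241;  v_rel·d = (-4)·(18) + (15)·(-3) = -117
241·t² + 234·t + 269 = 0  ⇒  m = (-117)² − 241·269 = -51140
m = -51140 < 0,  v_rel·d = -117 < 0  ⇒  outside

inside=no margin=-51140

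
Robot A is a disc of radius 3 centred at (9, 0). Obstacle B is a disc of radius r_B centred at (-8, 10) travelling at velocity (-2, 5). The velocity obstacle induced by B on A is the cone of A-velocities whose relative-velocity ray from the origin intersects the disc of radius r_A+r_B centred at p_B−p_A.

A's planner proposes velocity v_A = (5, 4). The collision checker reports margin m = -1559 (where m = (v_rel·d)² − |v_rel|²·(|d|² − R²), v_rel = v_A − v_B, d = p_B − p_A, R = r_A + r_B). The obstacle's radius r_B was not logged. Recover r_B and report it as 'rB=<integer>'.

m = -1559
d = (-17, 10);  v_rel = (7, -1),  |v_rel|² = 50
v_rel×d = (7)·(10) − (-1)·(-17) = 53
since m = R²·50 − 53²:  R² = (2809 + -1559) / 50 = 25
R = √25 = 5  ⇒  r_B = 5 − 3 = 2

rB=2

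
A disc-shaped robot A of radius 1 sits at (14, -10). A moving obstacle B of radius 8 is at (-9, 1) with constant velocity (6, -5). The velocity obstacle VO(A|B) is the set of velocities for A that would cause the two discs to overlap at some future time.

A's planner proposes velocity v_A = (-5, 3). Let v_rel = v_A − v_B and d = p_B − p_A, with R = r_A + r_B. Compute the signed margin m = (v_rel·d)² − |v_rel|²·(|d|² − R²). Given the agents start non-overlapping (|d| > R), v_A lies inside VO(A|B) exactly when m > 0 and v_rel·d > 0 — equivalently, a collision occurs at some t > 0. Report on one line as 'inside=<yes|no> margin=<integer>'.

d = (-23, 11),  |d|² = 650;  R = 1+8 = 9,  c = 650−9² = 569
v_rel = (-11, 8),  |v_rel|² = 185;  v_rel·d = (-11)·(-23) + (8)·(11) = 341
185·t² − 682·t + 569 = 0  ⇒  m = 341² − 185·569 = 11016
m = 11016 > 0,  v_rel·d = 341 > 0  ⇒  inside

inside=yes margin=11016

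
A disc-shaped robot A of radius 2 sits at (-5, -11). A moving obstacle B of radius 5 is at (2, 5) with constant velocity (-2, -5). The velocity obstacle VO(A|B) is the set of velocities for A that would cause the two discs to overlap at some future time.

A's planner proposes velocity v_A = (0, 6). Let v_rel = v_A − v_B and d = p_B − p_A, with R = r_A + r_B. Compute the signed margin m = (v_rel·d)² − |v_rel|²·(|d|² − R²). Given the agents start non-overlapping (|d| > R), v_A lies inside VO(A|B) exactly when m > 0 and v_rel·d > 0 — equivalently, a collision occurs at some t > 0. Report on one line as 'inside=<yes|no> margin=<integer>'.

d = (7, 16),  |d|² = 305;  R = 2+5 = 7,  c = 305−7² = 256
v_rel = (2, 11),  |v_rel|² = 125;  v_rel·d = (2)·(7) + (11)·(16) = 190
125·t² − 380·t + 256 = 0  ⇒  m = 190² − 125·256 = 4100
m = 4100 > 0,  v_rel·d = 190 > 0  ⇒  inside

inside=yes margin=4100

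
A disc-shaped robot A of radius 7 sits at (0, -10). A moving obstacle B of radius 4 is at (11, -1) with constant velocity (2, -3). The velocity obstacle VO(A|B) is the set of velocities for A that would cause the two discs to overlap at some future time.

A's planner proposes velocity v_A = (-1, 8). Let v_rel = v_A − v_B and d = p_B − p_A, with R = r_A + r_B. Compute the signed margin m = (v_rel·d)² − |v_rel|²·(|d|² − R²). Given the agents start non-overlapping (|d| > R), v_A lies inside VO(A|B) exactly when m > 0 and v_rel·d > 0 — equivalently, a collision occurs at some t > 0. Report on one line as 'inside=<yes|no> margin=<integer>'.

d = (11, 9),  |d|² = 202;  R = 7+4 = 11,  c = 202−11² = 81
v_rel = (-3, 11),  |v_rel|² = 130;  v_rel·d = (-3)·(11) + (11)·(9) = 66
130·t² − 132·t + 81 = 0  ⇒  m = 66² − 130·81 = -6174
m = -6174 < 0,  v_rel·d = 66 > 0  ⇒  outside

inside=no margin=-6174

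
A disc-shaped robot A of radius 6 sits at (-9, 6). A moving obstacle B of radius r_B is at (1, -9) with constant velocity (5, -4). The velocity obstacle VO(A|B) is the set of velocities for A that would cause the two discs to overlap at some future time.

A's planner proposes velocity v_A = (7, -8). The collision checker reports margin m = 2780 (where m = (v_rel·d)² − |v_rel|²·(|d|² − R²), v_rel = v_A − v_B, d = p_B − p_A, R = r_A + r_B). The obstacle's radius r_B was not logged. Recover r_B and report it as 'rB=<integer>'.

m = 2780
d = (10, -15);  v_rel = (2, -4),  |v_rel|² = 20
v_rel×d = (2)·(-15) − (-4)·(10) = 10
since m = R²·20 − 10²:  R² = (100 + 2780) / 20 = 144
R = √144 = 12  ⇒  r_B = 12 − 6 = 6

rB=6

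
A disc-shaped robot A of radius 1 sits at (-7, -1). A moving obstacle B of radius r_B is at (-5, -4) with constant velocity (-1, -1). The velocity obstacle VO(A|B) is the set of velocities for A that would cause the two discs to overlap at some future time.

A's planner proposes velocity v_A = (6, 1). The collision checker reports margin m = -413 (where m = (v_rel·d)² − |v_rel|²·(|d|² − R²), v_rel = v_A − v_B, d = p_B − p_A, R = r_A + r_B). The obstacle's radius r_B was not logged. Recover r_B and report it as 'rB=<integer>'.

m = -413
d = (2, -3);  v_rel = (7, 2),  |v_rel|² = 53
v_rel×d = (7)·(-3) − (2)·(2) = -25
since m = R²·53 − (-25)²:  R² = (625 + -413) / 53 = 4
R = √4 = 2  ⇒  r_B = 2 − 1 = 1

rB=1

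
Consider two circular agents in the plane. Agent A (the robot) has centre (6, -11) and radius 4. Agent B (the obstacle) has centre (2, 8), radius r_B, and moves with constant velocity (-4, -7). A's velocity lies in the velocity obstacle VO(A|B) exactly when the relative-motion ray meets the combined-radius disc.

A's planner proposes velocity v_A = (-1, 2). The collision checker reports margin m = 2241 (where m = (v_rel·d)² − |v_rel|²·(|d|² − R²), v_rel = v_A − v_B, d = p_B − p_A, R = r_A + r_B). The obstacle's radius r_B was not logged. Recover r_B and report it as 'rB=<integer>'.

m = 2241
d = (-4, 19);  v_rel = (3, 9),  |v_rel|² = 90
v_rel×d = (3)·(19) − (9)·(-4) = 93
since m = R²·90 − 93²:  R² = (8649 + 2241) / 90 = 121
R = √121 = 11  ⇒  r_B = 11 − 4 = 7

rB=7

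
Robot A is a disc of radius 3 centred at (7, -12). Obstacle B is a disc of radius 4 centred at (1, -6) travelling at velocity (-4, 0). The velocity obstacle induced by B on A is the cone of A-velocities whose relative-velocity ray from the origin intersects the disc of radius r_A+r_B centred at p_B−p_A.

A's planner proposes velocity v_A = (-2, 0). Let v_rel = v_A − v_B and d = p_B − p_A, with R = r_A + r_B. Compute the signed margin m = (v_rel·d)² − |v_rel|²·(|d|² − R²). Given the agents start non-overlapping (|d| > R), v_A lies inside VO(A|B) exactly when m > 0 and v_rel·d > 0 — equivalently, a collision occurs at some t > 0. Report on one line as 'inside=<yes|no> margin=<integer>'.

d = (-6, 6),  |d|² = 72;  R = 3+4 = 7,  c = 72−7² = 23
v_rel = (2, 0),  |v_rel|² = 4;  v_rel·d = (2)·(-6) + (0)·(6) = -12
4·t² + 24·t + 23 = 0  ⇒  m = (-12)² − 4·23 = 52
m = 52 > 0,  v_rel·d = -12 < 0  ⇒  outside

inside=no margin=52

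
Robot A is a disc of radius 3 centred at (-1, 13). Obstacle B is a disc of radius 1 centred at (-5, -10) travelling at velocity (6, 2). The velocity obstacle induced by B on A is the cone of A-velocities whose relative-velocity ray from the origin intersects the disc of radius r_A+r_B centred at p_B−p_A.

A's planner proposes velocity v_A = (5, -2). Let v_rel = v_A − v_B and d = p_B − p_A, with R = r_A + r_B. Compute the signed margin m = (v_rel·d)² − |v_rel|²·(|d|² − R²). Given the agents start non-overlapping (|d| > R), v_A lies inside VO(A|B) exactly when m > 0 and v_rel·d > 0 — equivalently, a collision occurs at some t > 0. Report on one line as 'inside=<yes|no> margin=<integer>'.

d = (-4, -23),  |d|² = 545;  R = 3+1 = 4,  c = 545−4² = 529
v_rel = (-1, -4),  |v_rel|² = 17;  v_rel·d = (-1)·(-4) + (-4)·(-23) = 96
17·t² − 192·t + 529 = 0  ⇒  m = 96² − 17·529 = 223
m = 223 > 0,  v_rel·d = 96 > 0  ⇒  inside

inside=yes margin=223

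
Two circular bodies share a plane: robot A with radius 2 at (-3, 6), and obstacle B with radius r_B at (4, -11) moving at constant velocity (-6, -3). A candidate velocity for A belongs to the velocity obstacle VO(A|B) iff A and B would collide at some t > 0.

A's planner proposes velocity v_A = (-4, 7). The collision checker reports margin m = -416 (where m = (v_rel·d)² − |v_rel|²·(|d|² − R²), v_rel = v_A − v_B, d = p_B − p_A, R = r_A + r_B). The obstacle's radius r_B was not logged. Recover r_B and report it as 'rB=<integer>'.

m = -416
d = (7, -17);  v_rel = (2, 10),  |v_rel|² = 104
v_rel×d = (2)·(-17) − (10)·(7) = -104
since m = R²·104 − (-104)²:  R² = (10816 + -416) / 104 = 100
R = √100 = 10  ⇒  r_B = 10 − 2 = 8

rB=8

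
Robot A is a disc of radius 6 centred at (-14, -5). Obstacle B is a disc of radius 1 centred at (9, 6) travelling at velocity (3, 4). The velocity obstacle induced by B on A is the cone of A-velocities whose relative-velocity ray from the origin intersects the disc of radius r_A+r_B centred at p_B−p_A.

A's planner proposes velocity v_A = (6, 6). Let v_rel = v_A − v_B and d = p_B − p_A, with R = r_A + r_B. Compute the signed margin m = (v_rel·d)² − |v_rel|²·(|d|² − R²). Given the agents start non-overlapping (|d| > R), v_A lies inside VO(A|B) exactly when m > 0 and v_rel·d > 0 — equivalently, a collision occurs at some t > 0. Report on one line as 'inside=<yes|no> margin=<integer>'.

d = (23, 11),  |d|² = 650;  R = 6+1 = 7,  c = 650−7² = 601
v_rel = (3, 2),  |v_rel|² = 13;  v_rel·d = (3)·(23) + (2)·(11) = 91
13·t² − 182·t + 601 = 0  ⇒  m = 91² − 13·601 = 468
m = 468 > 0,  v_rel·d = 91 > 0  ⇒  inside

inside=yes margin=468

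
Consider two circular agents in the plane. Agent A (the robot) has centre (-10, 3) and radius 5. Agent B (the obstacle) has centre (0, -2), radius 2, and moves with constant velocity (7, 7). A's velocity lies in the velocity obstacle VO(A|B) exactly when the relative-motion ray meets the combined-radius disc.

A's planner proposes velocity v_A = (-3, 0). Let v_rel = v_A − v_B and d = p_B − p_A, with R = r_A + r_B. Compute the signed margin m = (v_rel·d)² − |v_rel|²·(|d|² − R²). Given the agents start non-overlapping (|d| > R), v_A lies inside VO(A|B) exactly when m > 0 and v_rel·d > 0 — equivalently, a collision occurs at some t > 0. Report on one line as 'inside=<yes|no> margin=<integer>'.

d = (10, -5),  |d|² = 125;  R = 5+2 = 7,  c = 125−7² = 76
v_rel = (-10, -7),  |v_rel|² = 149;  v_rel·d = (-10)·(10) + (-7)·(-5) = -65
149·t² + 130·t + 76 = 0  ⇒  m = (-65)² − 149·76 = -7099
m = -7099 < 0,  v_rel·d = -65 < 0  ⇒  outside

inside=no margin=-7099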